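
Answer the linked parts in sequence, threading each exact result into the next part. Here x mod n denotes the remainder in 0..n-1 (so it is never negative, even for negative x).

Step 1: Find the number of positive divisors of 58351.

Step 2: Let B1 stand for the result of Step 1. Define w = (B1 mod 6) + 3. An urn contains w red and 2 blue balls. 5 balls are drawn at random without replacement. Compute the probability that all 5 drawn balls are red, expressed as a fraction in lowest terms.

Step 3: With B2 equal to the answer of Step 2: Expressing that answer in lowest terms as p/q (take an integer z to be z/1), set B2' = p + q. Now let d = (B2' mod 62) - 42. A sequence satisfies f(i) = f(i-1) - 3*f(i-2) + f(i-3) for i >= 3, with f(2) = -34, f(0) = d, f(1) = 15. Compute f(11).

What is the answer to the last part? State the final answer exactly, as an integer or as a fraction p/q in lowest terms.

Step 1: 58351 = 23 * 43 * 59; number of divisors = (1+1) * (1+1) * (1+1) = 8; answer 8
Step 2: B1 = 8; w = 5; total draws C(7,5) = 21; favorable C(5,5) = 1; P = 1/21; answer 1/21
Step 3: B2 = 1/21; threaded value p + q = 22; d = -20; f(3) = 1*(-34) - 3*(15) + 1*(-20) = -99; iterating: f(3)=-99, f(4)=18, f(5)=281, f(6)=128, f(7)=-697, f(8)=-800, f(9)=1419, f(10)=3122, f(11)=-1935; answer -1935

-1935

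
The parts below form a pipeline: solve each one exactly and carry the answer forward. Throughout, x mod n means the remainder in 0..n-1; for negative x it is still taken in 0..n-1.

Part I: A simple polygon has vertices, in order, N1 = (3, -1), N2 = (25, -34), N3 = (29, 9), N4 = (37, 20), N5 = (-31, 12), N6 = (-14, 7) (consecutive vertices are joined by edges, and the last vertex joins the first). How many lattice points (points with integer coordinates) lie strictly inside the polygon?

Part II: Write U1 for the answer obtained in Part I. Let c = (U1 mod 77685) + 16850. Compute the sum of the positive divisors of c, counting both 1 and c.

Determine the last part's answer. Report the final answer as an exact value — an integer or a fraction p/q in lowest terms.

Part I: cross terms: (3*-34 - 25*-1)=-77, (25*9 - 29*-34)=1211, (29*20 - 37*9)=247, (37*12 - -31*20)=1064, (-31*7 - -14*12)=-49, (-14*-1 - 3*7)=-7; twice the area = |2389| = 2389; area = 2389/2; boundary points = 11 + 1 + 1 + 4 + 1 + 1 = 19; strictly interior points = area - boundary/2 + 1 = 1186; answer 1186
Part II: U1 = 1186; c = 18036; 18036 = 2^2 * 3^3 * 167; sigma = (1 + 2 + 4) * (1 + 3 + 9 + 27) * (1 + 167) = 7 * 40 * 168 = 47040; answer 47040

47040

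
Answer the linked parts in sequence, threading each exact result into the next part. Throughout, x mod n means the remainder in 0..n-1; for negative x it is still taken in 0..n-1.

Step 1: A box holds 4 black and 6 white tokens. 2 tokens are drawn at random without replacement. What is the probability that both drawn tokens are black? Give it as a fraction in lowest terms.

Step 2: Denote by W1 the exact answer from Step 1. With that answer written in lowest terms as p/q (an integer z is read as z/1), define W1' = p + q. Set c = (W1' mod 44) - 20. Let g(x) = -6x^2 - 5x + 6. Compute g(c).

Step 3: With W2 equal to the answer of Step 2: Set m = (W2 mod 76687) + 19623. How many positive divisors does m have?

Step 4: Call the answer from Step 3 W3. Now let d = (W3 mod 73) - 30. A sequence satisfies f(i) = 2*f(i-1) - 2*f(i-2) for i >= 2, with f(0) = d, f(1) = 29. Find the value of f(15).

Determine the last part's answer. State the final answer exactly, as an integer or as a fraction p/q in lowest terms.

Step 1: total draws C(10,2) = 45; favorable C(4,2) = 6; P = 2/15; answer 2/15
Step 2: W1 = 2/15; threaded value p + q = 17; c = -3; -6*(-3)^2 - 5*(-3)^1 + 6 = (-54) + (15) + (6) = -33; answer -33
Step 3: W2 = -33; m = 96277; 96277 = 43 * 2239; number of divisors = (1+1) * (1+1) = 4; answer 4
Step 4: W3 = 4; d = -26; f(2) = 2*(29) - 2*(-26) = 110; iterating: f(2)=110, f(3)=162, f(4)=104, f(5)=-116, f(6)=-440, f(7)=-648, f(8)=-416, f(9)=464, f(10)=1760, f(11)=2592, f(12)=1664, f(13)=-1856, f(14)=-7040, f(15)=-10368; answer -10368

-10368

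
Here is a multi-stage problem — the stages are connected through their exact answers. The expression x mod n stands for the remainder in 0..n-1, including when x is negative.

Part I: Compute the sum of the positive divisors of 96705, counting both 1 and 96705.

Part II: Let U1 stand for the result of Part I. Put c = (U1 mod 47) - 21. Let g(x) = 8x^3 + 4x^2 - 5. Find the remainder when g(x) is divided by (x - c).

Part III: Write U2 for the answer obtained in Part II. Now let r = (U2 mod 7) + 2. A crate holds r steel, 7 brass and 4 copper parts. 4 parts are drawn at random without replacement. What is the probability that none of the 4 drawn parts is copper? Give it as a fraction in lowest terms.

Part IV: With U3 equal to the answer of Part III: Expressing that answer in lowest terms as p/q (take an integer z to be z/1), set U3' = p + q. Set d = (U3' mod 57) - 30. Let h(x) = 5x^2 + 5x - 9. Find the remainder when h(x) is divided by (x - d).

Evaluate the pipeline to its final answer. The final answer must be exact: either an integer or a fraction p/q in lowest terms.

Part I: 96705 = 3^2 * 5 * 7 * 307; sigma = (1 + 3 + 9) * (1 + 5) * (1 + 7) * (1 + 307) = 13 * 6 * 8 * 308 = 192192; answer 192192
Part II: U1 = 192192; c = -12; remainder = value at the root: 8*(-12)^3 + 4*(-12)^2 - 5 = (-13824) + (576) + (-5) = -13253; answer -13253
Part III: U2 = -13253; r = 7; total draws C(18,4) = 3060; favorable C(14,4) = 1001; P = 1001/3060; answer 1001/3060
Part IV: U3 = 1001/3060; threaded value p + q = 4061; d = -16; remainder = value at the root: 5*(-16)^2 + 5*(-16)^1 - 9 = (1280) + (-80) + (-9) = 1191; answer 1191

1191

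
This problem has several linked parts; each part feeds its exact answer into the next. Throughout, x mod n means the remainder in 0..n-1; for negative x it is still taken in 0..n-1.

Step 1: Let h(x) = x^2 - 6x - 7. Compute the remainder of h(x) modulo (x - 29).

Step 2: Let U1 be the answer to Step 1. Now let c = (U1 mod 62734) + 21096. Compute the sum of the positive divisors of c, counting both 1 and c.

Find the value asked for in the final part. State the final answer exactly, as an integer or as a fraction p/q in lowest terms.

Step 1: remainder = value at the root: 1*(29)^2 - 6*(29)^1 - 7 = (841) + (-174) + (-7) = 660; answer 660
Step 2: U1 = 660; c = 21756; 21756 = 2^2 * 3 * 7^2 * 37; sigma = (1 + 2 + 4) * (1 + 3) * (1 + 7 + 49) * (1 + 37) = 7 * 4 * 57 * 38 = 60648; answer 60648

60648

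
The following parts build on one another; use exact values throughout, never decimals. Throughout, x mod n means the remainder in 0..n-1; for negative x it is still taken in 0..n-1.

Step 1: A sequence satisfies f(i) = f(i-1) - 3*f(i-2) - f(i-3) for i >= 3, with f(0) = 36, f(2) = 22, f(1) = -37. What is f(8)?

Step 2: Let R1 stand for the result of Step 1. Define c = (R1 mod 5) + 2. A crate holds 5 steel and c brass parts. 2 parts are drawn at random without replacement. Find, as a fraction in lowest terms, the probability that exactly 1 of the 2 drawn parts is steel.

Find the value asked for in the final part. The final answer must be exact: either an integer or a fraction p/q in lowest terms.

6/11

Step 1: f(3) = 1*(22) - 3*(-37) - 1*(36) = 97; iterating: f(3)=97, f(4)=68, f(5)=-245, f(6)=-546, f(7)=121, f(8)=2004; answer 2004
Step 2: R1 = 2004; c = 6; total draws C(11,2) = 55; favorable C(5,1)*C(6,1) = 30; P = 6/11; answer 6/11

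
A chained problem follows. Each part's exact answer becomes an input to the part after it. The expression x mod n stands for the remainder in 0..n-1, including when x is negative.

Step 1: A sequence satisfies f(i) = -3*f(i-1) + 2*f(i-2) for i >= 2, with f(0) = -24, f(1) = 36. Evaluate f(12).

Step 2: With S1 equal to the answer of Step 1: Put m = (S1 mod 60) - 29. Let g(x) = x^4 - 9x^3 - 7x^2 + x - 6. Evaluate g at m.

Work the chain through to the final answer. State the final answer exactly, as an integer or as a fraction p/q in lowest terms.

Step 1: f(2) = -3*(36) + 2*(-24) = -156; iterating: f(2)=-156, f(3)=540, f(4)=-1932, f(5)=6876, f(6)=-24492, f(7)=87228, f(8)=-310668, f(9)=1106460, f(10)=-3940716, f(11)=14035068, f(12)=-49986636; answer -49986636
Step 2: S1 = -49986636; m = -5; 1*(-5)^4 - 9*(-5)^3 - 7*(-5)^2 + 1*(-5)^1 - 6 = (625) + (1125) + (-175) + (-5) + (-6) = 1564; answer 1564

1564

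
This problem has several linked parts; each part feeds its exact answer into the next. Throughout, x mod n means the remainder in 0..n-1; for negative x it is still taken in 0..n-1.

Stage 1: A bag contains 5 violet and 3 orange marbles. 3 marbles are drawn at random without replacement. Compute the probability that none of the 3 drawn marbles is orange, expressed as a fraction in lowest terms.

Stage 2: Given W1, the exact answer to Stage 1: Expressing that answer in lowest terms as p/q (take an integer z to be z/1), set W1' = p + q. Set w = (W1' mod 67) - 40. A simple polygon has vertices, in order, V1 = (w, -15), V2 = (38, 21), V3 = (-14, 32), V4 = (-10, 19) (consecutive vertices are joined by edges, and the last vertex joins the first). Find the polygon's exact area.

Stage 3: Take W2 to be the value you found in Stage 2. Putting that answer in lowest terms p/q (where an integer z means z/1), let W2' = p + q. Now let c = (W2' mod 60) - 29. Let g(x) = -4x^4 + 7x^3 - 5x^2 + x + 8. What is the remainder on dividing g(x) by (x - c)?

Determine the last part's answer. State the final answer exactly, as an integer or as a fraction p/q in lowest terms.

Stage 1: total draws C(8,3) = 56; favorable C(5,3) = 10; P = 5/28; answer 5/28
Stage 2: W1 = 5/28; threaded value p + q = 33; w = -7; cross terms: (-7*21 - 38*-15)=423, (38*32 - -14*21)=1510, (-14*19 - -10*32)=54, (-10*-15 - -7*19)=283; twice the area = |2270| = 2270; area = 1135; answer 1135
Stage 3: W2 = 1135; threaded value p + q = 1136; c = 27; remainder = value at the root: -4*(27)^4 + 7*(27)^3 - 5*(27)^2 + 1*(27)^1 + 8 = (-2125764) + (137781) + (-3645) + (27) + (8) = -1991593; answer -1991593

-1991593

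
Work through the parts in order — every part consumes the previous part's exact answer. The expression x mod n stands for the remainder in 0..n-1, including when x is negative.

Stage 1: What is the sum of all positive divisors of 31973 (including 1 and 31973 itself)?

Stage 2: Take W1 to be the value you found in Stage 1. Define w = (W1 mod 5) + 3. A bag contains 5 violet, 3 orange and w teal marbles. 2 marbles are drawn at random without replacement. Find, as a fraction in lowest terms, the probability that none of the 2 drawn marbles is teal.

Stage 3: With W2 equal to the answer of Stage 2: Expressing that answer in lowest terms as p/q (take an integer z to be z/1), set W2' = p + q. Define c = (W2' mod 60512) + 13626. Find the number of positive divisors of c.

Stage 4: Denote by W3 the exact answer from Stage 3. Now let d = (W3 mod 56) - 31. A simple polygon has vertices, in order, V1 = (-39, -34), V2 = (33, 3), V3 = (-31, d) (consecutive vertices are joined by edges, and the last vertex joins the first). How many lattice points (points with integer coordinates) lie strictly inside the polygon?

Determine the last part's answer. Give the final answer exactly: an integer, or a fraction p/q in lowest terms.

103

Stage 1: 31973 is prime, so its only divisors are 1 and 31973; sigma = 1 + 31973 = 31974; answer 31974
Stage 2: W1 = 31974; w = 7; total draws C(15,2) = 105; favorable C(8,2) = 28; P = 4/15; answer 4/15
Stage 3: W2 = 4/15; threaded value p + q = 19; c = 13645; 13645 = 5 * 2729; number of divisors = (1+1) * (1+1) = 4; answer 4
Stage 4: W3 = 4; d = -27; cross terms: (-39*3 - 33*-34)=1005, (33*-27 - -31*3)=-798, (-31*-34 - -39*-27)=1; twice the area = |208| = 208; area = 104; boundary points = 1 + 2 + 1 = 4; strictly interior points = area - boundary/2 + 1 = 103; answer 103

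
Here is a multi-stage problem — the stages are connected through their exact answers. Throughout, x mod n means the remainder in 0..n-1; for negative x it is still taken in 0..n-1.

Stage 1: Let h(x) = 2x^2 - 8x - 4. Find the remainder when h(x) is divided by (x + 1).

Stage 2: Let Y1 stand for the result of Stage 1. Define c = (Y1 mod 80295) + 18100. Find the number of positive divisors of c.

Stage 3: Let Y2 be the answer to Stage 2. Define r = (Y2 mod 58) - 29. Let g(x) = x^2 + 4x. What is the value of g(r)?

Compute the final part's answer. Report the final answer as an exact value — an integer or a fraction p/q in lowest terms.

357

Stage 1: remainder = value at the root: 2*(-1)^2 - 8*(-1)^1 - 4 = (2) + (8) + (-4) = 6; answer 6
Stage 2: Y1 = 6; c = 18106; 18106 = 2 * 11 * 823; number of divisors = (1+1) * (1+1) * (1+1) = 8; answer 8
Stage 3: Y2 = 8; r = -21; 1*(-21)^2 + 4*(-21)^1 = (441) + (-84) = 357; answer 357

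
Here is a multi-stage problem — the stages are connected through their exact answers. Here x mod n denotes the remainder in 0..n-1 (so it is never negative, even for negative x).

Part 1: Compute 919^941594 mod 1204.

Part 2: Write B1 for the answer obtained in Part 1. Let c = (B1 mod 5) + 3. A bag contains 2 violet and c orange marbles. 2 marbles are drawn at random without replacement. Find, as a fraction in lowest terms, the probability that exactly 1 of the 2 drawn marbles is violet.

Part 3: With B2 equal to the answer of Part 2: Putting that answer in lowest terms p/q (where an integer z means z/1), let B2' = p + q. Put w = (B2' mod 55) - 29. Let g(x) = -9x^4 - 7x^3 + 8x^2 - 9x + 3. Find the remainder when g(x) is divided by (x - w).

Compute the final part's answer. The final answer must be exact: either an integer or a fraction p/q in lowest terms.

Part 1: squarings mod 1204: 919^1=919, 919^2=557, 919^4=821, 919^8=1005, 919^16=1073, 919^32=305, 919^64=317, 919^128=557, 919^256=821, 919^512=1005, 919^1024=1073, 919^2048=305, 919^4096=317, 919^8192=557, 919^16384=821, 919^32768=1005, 919^65536=1073, 919^131072=305, 919^262144=317, 919^524288=557; 919^941594 = 919^2 * 919^8 * 919^16 * 919^512 * 919^1024 * 919^2048 * 919^4096 * 919^16384 * 919^131072 * 919^262144 * 919^524288 = 613 (mod 1204); answer 613
Part 2: B1 = 613; c = 6; total draws C(8,2) = 28; favorable C(2,1)*C(6,1) = 12; P = 3/7; answer 3/7
Part 3: B2 = 3/7; threaded value p + q = 10; w = -19; remainder = value at the root: -9*(-19)^4 - 7*(-19)^3 + 8*(-19)^2 - 9*(-19)^1 + 3 = (-1172889) + (48013) + (2888) + (171) + (3) = -1121814; answer -1121814

-1121814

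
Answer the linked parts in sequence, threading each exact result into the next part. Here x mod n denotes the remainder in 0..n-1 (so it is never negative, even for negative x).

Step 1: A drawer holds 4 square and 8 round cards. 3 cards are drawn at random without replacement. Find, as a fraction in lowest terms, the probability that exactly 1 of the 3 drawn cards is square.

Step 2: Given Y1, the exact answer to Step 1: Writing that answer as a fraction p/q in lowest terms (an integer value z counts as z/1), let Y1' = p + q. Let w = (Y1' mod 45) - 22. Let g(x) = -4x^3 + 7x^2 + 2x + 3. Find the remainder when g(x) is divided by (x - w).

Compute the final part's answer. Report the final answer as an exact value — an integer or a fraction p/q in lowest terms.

Step 1: total draws C(12,3) = 220; favorable C(4,1)*C(8,2) = 112; P = 28/55; answer 28/55
Step 2: Y1 = 28/55; threaded value p + q = 83; w = 16; remainder = value at the root: -4*(16)^3 + 7*(16)^2 + 2*(16)^1 + 3 = (-16384) + (1792) + (32) + (3) = -14557; answer -14557

-14557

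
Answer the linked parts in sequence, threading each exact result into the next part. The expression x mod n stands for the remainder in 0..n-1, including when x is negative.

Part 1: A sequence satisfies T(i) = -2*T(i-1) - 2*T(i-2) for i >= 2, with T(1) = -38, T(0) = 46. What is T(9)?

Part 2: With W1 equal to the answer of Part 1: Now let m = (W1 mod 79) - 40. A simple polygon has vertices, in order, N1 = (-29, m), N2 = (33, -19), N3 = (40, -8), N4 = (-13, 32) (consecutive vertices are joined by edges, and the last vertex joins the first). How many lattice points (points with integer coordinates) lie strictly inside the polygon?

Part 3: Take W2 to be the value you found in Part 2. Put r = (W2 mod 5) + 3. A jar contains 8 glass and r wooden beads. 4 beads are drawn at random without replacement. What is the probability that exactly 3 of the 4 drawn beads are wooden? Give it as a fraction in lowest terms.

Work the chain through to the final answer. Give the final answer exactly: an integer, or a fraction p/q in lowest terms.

4/165

Part 1: T(2) = -2*(-38) - 2*(46) = -16; iterating: T(2)=-16, T(3)=108, T(4)=-184, T(5)=152, T(6)=64, T(7)=-432, T(8)=736, T(9)=-608; answer -608
Part 2: W1 = -608; m = -16; cross terms: (-29*-19 - 33*-16)=1079, (33*-8 - 40*-19)=496, (40*32 - -13*-8)=1176, (-13*-16 - -29*32)=1136; twice the area = |3887| = 3887; area = 3887/2; boundary points = 1 + 1 + 1 + 16 = 19; strictly interior points = area - boundary/2 + 1 = 1935; answer 1935
Part 3: W2 = 1935; r = 3; total draws C(11,4) = 330; favorable C(3,3)*C(8,1) = 8; P = 4/165; answer 4/165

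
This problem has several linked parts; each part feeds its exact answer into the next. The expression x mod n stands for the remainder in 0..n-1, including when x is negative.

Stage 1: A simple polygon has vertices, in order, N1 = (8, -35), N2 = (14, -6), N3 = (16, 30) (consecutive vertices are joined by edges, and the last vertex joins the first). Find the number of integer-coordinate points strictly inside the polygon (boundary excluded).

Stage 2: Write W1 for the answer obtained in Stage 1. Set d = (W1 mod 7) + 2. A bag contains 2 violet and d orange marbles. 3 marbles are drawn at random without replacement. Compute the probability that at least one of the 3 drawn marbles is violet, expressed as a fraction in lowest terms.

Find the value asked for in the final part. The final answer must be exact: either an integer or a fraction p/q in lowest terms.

Stage 1: cross terms: (8*-6 - 14*-35)=442, (14*30 - 16*-6)=516, (16*-35 - 8*30)=-800; twice the area = |158| = 158; area = 79; boundary points = 1 + 2 + 1 = 4; strictly interior points = area - boundary/2 + 1 = 78; answer 78
Stage 2: W1 = 78; d = 3; total draws C(5,3) = 10; complement C(3,3) = 1; favorable 10 - 1 = 9; P = 9/10; answer 9/10

9/10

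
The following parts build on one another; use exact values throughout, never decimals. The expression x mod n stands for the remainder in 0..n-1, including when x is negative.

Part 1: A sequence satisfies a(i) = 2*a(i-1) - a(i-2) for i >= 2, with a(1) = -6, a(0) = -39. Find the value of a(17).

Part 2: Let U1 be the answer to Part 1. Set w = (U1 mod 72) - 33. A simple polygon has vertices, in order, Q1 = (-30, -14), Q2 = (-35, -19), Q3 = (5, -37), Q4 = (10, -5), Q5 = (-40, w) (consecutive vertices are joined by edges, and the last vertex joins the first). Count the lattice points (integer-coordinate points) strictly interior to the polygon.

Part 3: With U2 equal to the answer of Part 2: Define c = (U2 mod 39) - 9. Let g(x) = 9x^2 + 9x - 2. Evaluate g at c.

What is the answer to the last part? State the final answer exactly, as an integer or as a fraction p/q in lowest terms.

Part 1: a(2) = 2*(-6) - 1*(-39) = 27; iterating: a(2)=27, a(3)=60, a(4)=93, a(5)=126, a(6)=159, a(7)=192, a(8)=225, a(9)=258, a(10)=291, a(11)=324, a(12)=357, a(13)=390, a(14)=423, a(15)=456, a(16)=489, a(17)=522; answer 522
Part 2: U1 = 522; w = -15; cross terms: (-30*-19 - -35*-14)=80, (-35*-37 - 5*-19)=1390, (5*-5 - 10*-37)=345, (10*-15 - -40*-5)=-350, (-40*-14 - -30*-15)=110; twice the area = |1575| = 1575; area = 1575/2; boundary points = 5 + 2 + 1 + 10 + 1 = 19; strictly interior points = area - boundary/2 + 1 = 779; answer 779
Part 3: U2 = 779; c = 29; 9*(29)^2 + 9*(29)^1 - 2 = (7569) + (261) + (-2) = 7828; answer 7828

7828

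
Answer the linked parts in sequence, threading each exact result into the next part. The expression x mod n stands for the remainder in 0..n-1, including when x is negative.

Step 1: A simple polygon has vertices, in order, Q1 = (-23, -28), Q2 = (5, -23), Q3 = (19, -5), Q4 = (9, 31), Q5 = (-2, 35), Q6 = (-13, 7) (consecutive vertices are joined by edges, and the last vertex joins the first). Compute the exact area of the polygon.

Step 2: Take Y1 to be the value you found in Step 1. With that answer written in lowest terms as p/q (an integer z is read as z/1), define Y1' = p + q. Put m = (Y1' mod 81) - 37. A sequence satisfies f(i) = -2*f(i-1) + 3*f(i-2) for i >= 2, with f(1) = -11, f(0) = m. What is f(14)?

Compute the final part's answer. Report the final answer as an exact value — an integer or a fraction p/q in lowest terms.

55004167

Step 1: cross terms: (-23*-23 - 5*-28)=669, (5*-5 - 19*-23)=412, (19*31 - 9*-5)=634, (9*35 - -2*31)=377, (-2*7 - -13*35)=441, (-13*-28 - -23*7)=525; twice the area = |3058| = 3058; area = 1529; answer 1529
Step 2: Y1 = 1529; threaded value p + q = 1530; m = 35; f(2) = -2*(-11) + 3*(35) = 127; iterating: f(2)=127, f(3)=-287, f(4)=955, f(5)=-2771, f(6)=8407, f(7)=-25127, f(8)=75475, f(9)=-226331, f(10)=679087, f(11)=-2037167, f(12)=6111595, f(13)=-18334691, f(14)=55004167; answer 55004167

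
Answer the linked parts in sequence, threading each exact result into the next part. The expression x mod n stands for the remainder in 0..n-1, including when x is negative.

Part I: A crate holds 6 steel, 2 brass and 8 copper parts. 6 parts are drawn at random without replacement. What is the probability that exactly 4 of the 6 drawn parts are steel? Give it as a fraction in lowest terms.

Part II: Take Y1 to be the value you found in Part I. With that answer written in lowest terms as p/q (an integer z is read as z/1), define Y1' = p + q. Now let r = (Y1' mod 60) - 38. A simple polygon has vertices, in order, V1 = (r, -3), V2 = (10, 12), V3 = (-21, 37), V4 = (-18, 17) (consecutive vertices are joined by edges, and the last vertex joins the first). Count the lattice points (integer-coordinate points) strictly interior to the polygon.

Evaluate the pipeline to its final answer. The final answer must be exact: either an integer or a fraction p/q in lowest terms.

Part I: total draws C(16,6) = 8008; favorable C(6,4)*C(10,2) = 675; P = 675/8008; answer 675/8008
Part II: Y1 = 675/8008; threaded value p + q = 8683; r = 5; cross terms: (5*12 - 10*-3)=90, (10*37 - -21*12)=622, (-21*17 - -18*37)=309, (-18*-3 - 5*17)=-31; twice the area = |990| = 990; area = 495; boundary points = 5 + 1 + 1 + 1 = 8; strictly interior points = area - boundary/2 + 1 = 492; answer 492

492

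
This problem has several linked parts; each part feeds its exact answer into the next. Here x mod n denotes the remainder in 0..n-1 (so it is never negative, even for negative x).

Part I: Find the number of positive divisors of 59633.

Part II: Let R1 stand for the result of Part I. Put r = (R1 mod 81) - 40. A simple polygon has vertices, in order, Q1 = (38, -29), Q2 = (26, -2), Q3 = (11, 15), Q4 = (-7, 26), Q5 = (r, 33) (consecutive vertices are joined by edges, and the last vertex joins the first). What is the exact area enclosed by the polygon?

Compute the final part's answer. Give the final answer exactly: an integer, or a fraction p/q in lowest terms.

933

Part I: 59633 = 7^2 * 1217; number of divisors = (2+1) * (1+1) = 6; answer 6
Part II: R1 = 6; r = -34; cross terms: (38*-2 - 26*-29)=678, (26*15 - 11*-2)=412, (11*26 - -7*15)=391, (-7*33 - -34*26)=653, (-34*-29 - 38*33)=-268; twice the area = |1866| = 1866; area = 933; answer 933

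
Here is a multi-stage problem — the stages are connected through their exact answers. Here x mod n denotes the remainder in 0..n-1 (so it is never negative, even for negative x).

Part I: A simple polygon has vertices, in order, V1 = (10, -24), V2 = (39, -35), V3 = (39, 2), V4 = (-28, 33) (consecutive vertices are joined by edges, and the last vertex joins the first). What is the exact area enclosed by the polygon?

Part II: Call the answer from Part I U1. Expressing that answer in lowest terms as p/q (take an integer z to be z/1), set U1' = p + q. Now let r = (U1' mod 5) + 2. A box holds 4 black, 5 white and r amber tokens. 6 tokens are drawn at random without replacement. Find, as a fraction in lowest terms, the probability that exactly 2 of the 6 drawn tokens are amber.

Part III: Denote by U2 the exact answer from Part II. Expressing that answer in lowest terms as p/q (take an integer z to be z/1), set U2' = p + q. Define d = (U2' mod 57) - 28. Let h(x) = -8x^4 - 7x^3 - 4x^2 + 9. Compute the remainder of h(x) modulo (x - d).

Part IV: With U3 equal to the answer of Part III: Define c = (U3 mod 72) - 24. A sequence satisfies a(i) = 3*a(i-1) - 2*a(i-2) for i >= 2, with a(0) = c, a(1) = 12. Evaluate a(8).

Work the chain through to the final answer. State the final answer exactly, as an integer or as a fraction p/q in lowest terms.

-1258

Part I: cross terms: (10*-35 - 39*-24)=586, (39*2 - 39*-35)=1443, (39*33 - -28*2)=1343, (-28*-24 - 10*33)=342; twice the area = |3714| = 3714; area = 1857; answer 1857
Part II: U1 = 1857; threaded value p + q = 1858; r = 5; total draws C(14,6) = 3003; favorable C(5,2)*C(9,4) = 1260; P = 60/143; answer 60/143
Part III: U2 = 60/143; threaded value p + q = 203; d = 4; remainder = value at the root: -8*(4)^4 - 7*(4)^3 - 4*(4)^2 + 9 = (-2048) + (-448) + (-64) + (9) = -2551; answer -2551
Part IV: U3 = -2551; c = 17; a(2) = 3*(12) - 2*(17) = 2; iterating: a(2)=2, a(3)=-18, a(4)=-58, a(5)=-138, a(6)=-298, a(7)=-618, a(8)=-1258; answer -1258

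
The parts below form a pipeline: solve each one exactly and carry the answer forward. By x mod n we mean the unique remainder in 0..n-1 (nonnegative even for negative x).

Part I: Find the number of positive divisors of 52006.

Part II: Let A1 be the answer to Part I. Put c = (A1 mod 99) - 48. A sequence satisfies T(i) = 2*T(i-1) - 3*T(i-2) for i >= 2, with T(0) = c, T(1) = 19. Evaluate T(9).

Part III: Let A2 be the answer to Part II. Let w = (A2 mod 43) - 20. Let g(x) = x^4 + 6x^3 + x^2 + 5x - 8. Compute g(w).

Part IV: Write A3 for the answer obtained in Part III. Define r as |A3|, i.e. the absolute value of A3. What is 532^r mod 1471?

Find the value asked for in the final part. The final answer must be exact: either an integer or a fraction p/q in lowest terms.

723

Part I: 52006 = 2 * 26003; number of divisors = (1+1) * (1+1) = 4; answer 4
Part II: A1 = 4; c = -44; T(2) = 2*(19) - 3*(-44) = 170; iterating: T(2)=170, T(3)=283, T(4)=56, T(5)=-737, T(6)=-1642, T(7)=-1073, T(8)=2780, T(9)=8779; answer 8779
Part III: A2 = 8779; w = -13; 1*(-13)^4 + 6*(-13)^3 + 1*(-13)^2 + 5*(-13)^1 - 8 = (28561) + (-13182) + (169) + (-65) + (-8) = 15475; answer 15475
Part IV: A3 = 15475; r = 15475; squarings mod 1471: 532^1=532, 532^2=592, 532^4=366, 532^8=95, 532^16=199, 532^32=1355, 532^64=217, 532^128=17, 532^256=289, 532^512=1145, 532^1024=364, 532^2048=106, 532^4096=939, 532^8192=592; 532^15475 = 532^1 * 532^2 * 532^16 * 532^32 * 532^64 * 532^1024 * 532^2048 * 532^4096 * 532^8192 = 723 (mod 1471); answer 723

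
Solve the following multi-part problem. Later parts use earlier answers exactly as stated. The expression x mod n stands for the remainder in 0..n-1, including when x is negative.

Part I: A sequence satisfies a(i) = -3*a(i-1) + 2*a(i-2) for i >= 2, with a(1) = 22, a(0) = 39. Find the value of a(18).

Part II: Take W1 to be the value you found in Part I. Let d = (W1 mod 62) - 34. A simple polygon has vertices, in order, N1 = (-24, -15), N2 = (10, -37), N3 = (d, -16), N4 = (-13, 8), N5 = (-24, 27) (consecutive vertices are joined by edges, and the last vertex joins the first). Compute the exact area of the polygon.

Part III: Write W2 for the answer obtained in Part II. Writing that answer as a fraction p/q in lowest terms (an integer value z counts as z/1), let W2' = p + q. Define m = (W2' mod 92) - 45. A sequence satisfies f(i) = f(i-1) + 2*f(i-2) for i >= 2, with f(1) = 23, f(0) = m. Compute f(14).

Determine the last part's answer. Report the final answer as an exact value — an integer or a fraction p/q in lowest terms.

169299

Part I: a(2) = -3*(22) + 2*(39) = 12; iterating: a(2)=12, a(3)=8, a(4)=0, a(5)=16, a(6)=-48, a(7)=176, a(8)=-624, a(9)=2224, a(10)=-7920, a(11)=28208, a(12)=-100464, a(13)=357808, a(14)=-1274352, a(15)=4538672, a(16)=-16164720, a(17)=57571504, a(18)=-205043952; answer -205043952
Part II: W1 = -205043952; d = -4; cross terms: (-24*-37 - 10*-15)=1038, (10*-16 - -4*-37)=-308, (-4*8 - -13*-16)=-240, (-13*27 - -24*8)=-159, (-24*-15 - -24*27)=1008; twice the area = |1339| = 1339; area = 1339/2; answer 1339/2
Part III: W2 = 1339/2; threaded value p + q = 1341; m = 8; f(2) = 1*(23) + 2*(8) = 39; iterating: f(2)=39, f(3)=85, f(4)=163, f(5)=333, f(6)=659, f(7)=1325, f(8)=2643, f(9)=5293, f(10)=10579, f(11)=21165, f(12)=42323, f(13)=84653, f(14)=169299; answer 169299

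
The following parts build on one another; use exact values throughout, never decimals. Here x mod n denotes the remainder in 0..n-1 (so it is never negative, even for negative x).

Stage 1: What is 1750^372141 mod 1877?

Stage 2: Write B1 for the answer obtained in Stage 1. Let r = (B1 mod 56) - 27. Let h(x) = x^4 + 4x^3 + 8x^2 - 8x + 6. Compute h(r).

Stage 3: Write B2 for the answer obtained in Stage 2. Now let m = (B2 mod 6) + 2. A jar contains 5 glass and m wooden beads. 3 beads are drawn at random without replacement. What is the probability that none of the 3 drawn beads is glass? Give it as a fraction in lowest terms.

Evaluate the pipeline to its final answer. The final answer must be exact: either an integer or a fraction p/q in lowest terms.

7/44

Stage 1: squarings mod 1877: 1750^1=1750, 1750^2=1113, 1750^4=1826, 1750^8=724, 1750^16=493, 1750^32=916, 1750^64=37, 1750^128=1369, 1750^256=915, 1750^512=83, 1750^1024=1258, 1750^2048=253, 1750^4096=191, 1750^8192=818, 1750^16384=912, 1750^32768=233, 1750^65536=1733, 1750^131072=89, 1750^262144=413; 1750^372141 = 1750^1 * 1750^4 * 1750^8 * 1750^32 * 1750^128 * 1750^256 * 1750^1024 * 1750^2048 * 1750^8192 * 1750^32768 * 1750^65536 * 1750^262144 = 1292 (mod 1877); answer 1292
Stage 2: B1 = 1292; r = -23; 1*(-23)^4 + 4*(-23)^3 + 8*(-23)^2 - 8*(-23)^1 + 6 = (279841) + (-48668) + (4232) + (184) + (6) = 235595; answer 235595
Stage 3: B2 = 235595; m = 7; total draws C(12,3) = 220; favorable C(7,3) = 35; P = 7/44; answer 7/44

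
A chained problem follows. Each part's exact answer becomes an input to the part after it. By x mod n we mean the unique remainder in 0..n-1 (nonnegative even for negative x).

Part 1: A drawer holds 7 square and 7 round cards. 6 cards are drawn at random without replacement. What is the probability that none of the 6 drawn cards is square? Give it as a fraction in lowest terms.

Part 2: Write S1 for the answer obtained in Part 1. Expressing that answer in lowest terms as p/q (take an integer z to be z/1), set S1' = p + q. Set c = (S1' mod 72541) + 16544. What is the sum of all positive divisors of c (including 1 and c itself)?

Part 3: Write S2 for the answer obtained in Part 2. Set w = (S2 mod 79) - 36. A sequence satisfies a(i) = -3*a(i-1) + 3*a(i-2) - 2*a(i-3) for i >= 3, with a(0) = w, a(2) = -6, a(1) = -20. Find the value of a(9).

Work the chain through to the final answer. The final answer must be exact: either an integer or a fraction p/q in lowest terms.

Part 1: total draws C(14,6) = 3003; favorable C(7,6) = 7; P = 1/429; answer 1/429
Part 2: S1 = 1/429; threaded value p + q = 430; c = 16974; 16974 = 2 * 3^2 * 23 * 41; sigma = (1 + 2) * (1 + 3 + 9) * (1 + 23) * (1 + 41) = 3 * 13 * 24 * 42 = 39312; answer 39312
Part 3: S2 = 39312; w = 13; a(3) = -3*(-6) + 3*(-20) - 2*(13) = -68; iterating: a(3)=-68, a(4)=226, a(5)=-870, a(6)=3424, a(7)=-13334, a(8)=52014, a(9)=-202892; answer -202892

-202892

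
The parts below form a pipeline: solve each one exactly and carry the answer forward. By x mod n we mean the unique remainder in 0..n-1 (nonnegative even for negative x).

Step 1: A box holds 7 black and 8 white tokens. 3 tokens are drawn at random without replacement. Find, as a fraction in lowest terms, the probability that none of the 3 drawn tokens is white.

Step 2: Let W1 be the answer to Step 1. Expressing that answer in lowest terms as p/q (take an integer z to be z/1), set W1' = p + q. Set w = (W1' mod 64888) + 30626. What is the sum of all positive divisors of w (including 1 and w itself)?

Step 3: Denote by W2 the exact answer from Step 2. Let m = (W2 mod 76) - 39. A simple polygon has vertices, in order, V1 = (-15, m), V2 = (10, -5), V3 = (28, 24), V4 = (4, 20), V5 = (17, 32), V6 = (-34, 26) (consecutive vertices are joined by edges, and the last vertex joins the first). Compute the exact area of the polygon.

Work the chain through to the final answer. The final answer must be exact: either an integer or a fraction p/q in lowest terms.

Step 1: total draws C(15,3) = 455; favorable C(7,3) = 35; P = 1/13; answer 1/13
Step 2: W1 = 1/13; threaded value p + q = 14; w = 30640; 30640 = 2^4 * 5 * 383; sigma = (1 + 2 + 4 + 8 + 16) * (1 + 5) * (1 + 383) = 31 * 6 * 384 = 71424; answer 71424
Step 3: W2 = 71424; m = 21; cross terms: (-15*-5 - 10*21)=-135, (10*24 - 28*-5)=380, (28*20 - 4*24)=464, (4*32 - 17*20)=-212, (17*26 - -34*32)=1530, (-34*21 - -15*26)=-324; twice the area = |1703| = 1703; area = 1703/2; answer 1703/2

1703/2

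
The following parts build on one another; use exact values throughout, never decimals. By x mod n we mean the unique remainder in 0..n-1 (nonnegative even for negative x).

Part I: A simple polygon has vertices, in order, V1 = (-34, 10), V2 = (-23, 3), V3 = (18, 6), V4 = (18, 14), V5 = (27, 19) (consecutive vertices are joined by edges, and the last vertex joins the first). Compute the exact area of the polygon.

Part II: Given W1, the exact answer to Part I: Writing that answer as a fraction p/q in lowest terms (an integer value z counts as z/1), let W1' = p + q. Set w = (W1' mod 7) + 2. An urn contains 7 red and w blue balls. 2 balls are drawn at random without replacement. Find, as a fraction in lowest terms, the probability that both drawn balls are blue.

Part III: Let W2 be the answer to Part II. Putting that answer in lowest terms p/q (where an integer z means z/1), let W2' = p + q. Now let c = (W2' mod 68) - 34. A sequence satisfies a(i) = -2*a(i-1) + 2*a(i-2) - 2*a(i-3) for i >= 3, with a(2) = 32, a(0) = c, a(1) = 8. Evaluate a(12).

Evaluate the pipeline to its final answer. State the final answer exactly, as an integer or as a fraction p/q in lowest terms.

Part I: cross terms: (-34*3 - -23*10)=128, (-23*6 - 18*3)=-192, (18*14 - 18*6)=144, (18*19 - 27*14)=-36, (27*10 - -34*19)=916; twice the area = |960| = 960; area = 480; answer 480
Part II: W1 = 480; threaded value p + q = 481; w = 7; total draws C(14,2) = 91; favorable C(7,2) = 21; P = 3/13; answer 3/13
Part III: W2 = 3/13; threaded value p + q = 16; c = -18; a(3) = -2*(32) + 2*(8) - 2*(-18) = -12; iterating: a(3)=-12, a(4)=72, a(5)=-232, a(6)=632, a(7)=-1872, a(8)=5472, a(9)=-15952, a(10)=46592, a(11)=-136032, a(12)=397152; answer 397152

397152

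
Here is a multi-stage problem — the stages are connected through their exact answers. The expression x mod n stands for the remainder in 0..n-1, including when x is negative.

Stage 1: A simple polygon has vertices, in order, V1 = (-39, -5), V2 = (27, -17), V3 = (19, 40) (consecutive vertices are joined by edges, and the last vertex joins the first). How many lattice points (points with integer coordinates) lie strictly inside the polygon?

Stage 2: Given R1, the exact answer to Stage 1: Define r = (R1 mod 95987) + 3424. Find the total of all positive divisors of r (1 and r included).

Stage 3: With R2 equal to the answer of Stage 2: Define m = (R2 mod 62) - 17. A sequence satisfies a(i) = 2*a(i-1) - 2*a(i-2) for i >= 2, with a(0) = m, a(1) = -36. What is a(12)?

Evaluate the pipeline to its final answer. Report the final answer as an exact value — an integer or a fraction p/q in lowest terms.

-448

Stage 1: cross terms: (-39*-17 - 27*-5)=798, (27*40 - 19*-17)=1403, (19*-5 - -39*40)=1465; twice the area = |3666| = 3666; area = 1833; boundary points = 6 + 1 + 1 = 8; strictly interior points = area - boundary/2 + 1 = 1830; answer 1830
Stage 2: R1 = 1830; r = 5254; 5254 = 2 * 37 * 71; sigma = (1 + 2) * (1 + 37) * (1 + 71) = 3 * 38 * 72 = 8208; answer 8208
Stage 3: R2 = 8208; m = 7; a(2) = 2*(-36) - 2*(7) = -86; iterating: a(2)=-86, a(3)=-100, a(4)=-28, a(5)=144, a(6)=344, a(7)=400, a(8)=112, a(9)=-576, a(10)=-1376, a(11)=-1600, a(12)=-448; answer -448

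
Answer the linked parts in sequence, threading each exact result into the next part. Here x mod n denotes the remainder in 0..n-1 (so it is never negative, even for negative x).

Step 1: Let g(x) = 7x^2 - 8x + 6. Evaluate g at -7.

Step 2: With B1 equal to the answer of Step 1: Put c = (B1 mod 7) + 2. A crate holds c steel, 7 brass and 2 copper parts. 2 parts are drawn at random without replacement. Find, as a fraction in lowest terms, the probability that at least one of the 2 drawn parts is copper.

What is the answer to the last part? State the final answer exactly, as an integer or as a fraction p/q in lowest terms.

Step 1: 7*(-7)^2 - 8*(-7)^1 + 6 = (343) + (56) + (6) = 405; answer 405
Step 2: B1 = 405; c = 8; total draws C(17,2) = 136; complement C(15,2) = 105; favorable 136 - 105 = 31; P = 31/136; answer 31/136

31/136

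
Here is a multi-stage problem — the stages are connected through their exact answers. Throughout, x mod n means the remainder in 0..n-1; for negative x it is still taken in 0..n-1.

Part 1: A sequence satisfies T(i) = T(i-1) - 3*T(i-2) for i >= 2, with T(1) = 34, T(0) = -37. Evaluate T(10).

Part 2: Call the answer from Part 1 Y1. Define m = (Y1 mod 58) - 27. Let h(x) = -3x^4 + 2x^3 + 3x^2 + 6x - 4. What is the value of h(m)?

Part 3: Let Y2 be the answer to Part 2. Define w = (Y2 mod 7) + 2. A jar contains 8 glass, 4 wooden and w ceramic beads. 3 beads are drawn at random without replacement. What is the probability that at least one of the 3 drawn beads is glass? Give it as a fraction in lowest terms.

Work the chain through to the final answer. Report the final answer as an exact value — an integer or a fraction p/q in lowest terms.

Part 1: T(2) = 1*(34) - 3*(-37) = 145; iterating: T(2)=145, T(3)=43, T(4)=-392, T(5)=-521, T(6)=655, T(7)=2218, T(8)=253, T(9)=-6401, T(10)=-7160; answer -7160
Part 2: Y1 = -7160; m = 5; -3*(5)^4 + 2*(5)^3 + 3*(5)^2 + 6*(5)^1 - 4 = (-1875) + (250) + (75) + (30) + (-4) = -1524; answer -1524
Part 3: Y2 = -1524; w = 4; total draws C(16,3) = 560; complement C(8,3) = 56; favorable 560 - 56 = 504; P = 9/10; answer 9/10

9/10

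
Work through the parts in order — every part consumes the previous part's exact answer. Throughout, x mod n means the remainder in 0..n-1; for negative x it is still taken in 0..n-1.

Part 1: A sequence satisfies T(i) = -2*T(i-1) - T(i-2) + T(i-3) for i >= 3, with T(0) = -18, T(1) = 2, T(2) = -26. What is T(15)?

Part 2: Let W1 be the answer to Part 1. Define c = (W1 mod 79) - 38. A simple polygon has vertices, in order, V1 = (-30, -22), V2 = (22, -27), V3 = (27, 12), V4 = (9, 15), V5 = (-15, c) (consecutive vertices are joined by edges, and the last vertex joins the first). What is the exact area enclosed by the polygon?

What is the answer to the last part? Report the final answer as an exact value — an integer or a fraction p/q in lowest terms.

Part 1: T(3) = -2*(-26) - 1*(2) + 1*(-18) = 32; iterating: T(3)=32, T(4)=-36, T(5)=14, T(6)=40, T(7)=-130, T(8)=234, T(9)=-298, T(10)=232, T(11)=68, T(12)=-666, T(13)=1496, T(14)=-2258, T(15)=2354; answer 2354
Part 2: W1 = 2354; c = 25; cross terms: (-30*-27 - 22*-22)=1294, (22*12 - 27*-27)=993, (27*15 - 9*12)=297, (9*25 - -15*15)=450, (-15*-22 - -30*25)=1080; twice the area = |4114| = 4114; area = 2057; answer 2057

2057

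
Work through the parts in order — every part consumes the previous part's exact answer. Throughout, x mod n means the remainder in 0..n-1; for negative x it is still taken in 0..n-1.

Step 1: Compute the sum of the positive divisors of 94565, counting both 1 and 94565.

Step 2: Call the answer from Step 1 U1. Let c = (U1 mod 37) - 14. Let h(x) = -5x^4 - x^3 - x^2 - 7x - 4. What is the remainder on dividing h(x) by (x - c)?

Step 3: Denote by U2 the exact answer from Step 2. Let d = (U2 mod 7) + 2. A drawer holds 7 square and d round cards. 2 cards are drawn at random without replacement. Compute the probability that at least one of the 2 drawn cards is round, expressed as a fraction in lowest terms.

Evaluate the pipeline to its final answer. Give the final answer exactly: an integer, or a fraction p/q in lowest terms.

19/26

Step 1: 94565 = 5 * 18913; sigma = (1 + 5) * (1 + 18913) = 6 * 18914 = 113484; answer 113484
Step 2: U1 = 113484; c = -9; remainder = value at the root: -5*(-9)^4 - 1*(-9)^3 - 1*(-9)^2 - 7*(-9)^1 - 4 = (-32805) + (729) + (-81) + (63) + (-4) = -32098; answer -32098
Step 3: U2 = -32098; d = 6; total draws C(13,2) = 78; complement C(7,2) = 21; favorable 78 - 21 = 57; P = 19/26; answer 19/26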